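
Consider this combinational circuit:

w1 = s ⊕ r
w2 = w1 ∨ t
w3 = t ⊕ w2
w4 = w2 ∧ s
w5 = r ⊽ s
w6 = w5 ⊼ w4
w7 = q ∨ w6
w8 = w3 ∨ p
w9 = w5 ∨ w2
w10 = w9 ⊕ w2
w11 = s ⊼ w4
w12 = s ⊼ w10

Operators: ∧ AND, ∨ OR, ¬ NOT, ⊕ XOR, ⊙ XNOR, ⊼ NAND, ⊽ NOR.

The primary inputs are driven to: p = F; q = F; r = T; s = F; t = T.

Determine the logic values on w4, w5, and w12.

w1 = s XOR r = F XOR T = T
w2 = w1 OR t = T OR T = T
w4 = w2 AND s = T AND F = F
w5 = r NOR s = T NOR F = F
w9 = w5 OR w2 = F OR T = T
w10 = w9 XOR w2 = T XOR T = F
w12 = s NAND w10 = F NAND F = T

w4 = F, w5 = F, w12 = T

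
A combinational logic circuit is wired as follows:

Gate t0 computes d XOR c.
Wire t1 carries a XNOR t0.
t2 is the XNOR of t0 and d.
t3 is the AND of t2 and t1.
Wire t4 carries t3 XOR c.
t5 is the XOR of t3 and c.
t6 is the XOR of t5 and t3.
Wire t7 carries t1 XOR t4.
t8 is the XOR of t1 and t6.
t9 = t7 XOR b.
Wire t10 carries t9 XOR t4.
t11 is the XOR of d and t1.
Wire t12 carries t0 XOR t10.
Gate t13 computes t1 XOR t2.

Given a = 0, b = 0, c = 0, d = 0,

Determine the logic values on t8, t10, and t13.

t8 = 1, t10 = 1, t13 = 0

t0 = d XOR c = 0 XOR 0 = 0
t1 = a XNOR t0 = 0 XNOR 0 = 1
t2 = t0 XNOR d = 0 XNOR 0 = 1
t3 = t2 AND t1 = 1 AND 1 = 1
t4 = t3 XOR c = 1 XOR 0 = 1
t5 = t3 XOR c = 1 XOR 0 = 1
t6 = t5 XOR t3 = 1 XOR 1 = 0
t7 = t1 XOR t4 = 1 XOR 1 = 0
t8 = t1 XOR t6 = 1 XOR 0 = 1
t9 = t7 XOR b = 0 XOR 0 = 0
t10 = t9 XOR t4 = 0 XOR 1 = 1
t13 = t1 XOR t2 = 1 XOR 1 = 0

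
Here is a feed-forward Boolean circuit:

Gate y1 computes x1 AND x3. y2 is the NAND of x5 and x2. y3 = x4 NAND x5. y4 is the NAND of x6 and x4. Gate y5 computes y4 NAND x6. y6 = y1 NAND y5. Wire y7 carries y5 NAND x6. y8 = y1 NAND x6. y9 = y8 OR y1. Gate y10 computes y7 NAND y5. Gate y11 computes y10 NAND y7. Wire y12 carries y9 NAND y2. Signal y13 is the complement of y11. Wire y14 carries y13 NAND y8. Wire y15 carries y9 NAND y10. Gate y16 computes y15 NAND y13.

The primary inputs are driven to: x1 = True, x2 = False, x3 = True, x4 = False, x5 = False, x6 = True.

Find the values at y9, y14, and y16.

y1 = x1 AND x3 = True AND True = True
y4 = x6 NAND x4 = True NAND False = True
y5 = y4 NAND x6 = True NAND True = False
y7 = y5 NAND x6 = False NAND True = True
y8 = y1 NAND x6 = True NAND True = False
y9 = y8 OR y1 = False OR True = True
y10 = y7 NAND y5 = True NAND False = True
y11 = y10 NAND y7 = True NAND True = False
y13 = NOT y11 = NOT False = True
y14 = y13 NAND y8 = True NAND False = True
y15 = y9 NAND y10 = True NAND True = False
y16 = y15 NAND y13 = False NAND True = True

y9 = True, y14 = True, y16 = True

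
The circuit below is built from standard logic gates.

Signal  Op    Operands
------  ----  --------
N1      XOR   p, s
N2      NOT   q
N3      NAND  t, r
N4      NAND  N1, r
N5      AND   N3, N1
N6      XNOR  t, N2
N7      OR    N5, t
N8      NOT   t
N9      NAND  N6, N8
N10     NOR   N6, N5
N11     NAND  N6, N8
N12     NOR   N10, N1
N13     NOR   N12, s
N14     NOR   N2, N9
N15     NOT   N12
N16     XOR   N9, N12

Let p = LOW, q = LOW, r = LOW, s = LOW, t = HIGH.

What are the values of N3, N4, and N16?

N3 = HIGH, N4 = HIGH, N16 = LOW

N1 = p XOR s = LOW XOR LOW = LOW
N2 = NOT q = NOT LOW = HIGH
N3 = t NAND r = HIGH NAND LOW = HIGH
N4 = N1 NAND r = LOW NAND LOW = HIGH
N5 = N3 AND N1 = HIGH AND LOW = LOW
N6 = t XNOR N2 = HIGH XNOR HIGH = HIGH
N8 = NOT t = NOT HIGH = LOW
N9 = N6 NAND N8 = HIGH NAND LOW = HIGH
N10 = N6 NOR N5 = HIGH NOR LOW = LOW
N12 = N10 NOR N1 = LOW NOR LOW = HIGH
N16 = N9 XOR N12 = HIGH XOR HIGH = LOW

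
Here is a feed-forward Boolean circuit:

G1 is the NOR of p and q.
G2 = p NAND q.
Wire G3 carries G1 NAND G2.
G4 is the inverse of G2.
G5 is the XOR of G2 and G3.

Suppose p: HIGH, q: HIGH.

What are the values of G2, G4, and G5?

G2 = LOW; G4 = HIGH; G5 = HIGH

G1 = p NOR q = HIGH NOR HIGH = LOW
G2 = p NAND q = HIGH NAND HIGH = LOW
G3 = G1 NAND G2 = LOW NAND LOW = HIGH
G4 = NOT G2 = NOT LOW = HIGH
G5 = G2 XOR G3 = LOW XOR HIGH = HIGH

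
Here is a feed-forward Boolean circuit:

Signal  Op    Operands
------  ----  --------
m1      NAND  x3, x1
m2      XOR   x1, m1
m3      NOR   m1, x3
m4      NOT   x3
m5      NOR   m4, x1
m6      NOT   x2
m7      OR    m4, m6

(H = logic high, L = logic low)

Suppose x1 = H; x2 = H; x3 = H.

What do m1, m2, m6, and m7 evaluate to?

m1 = x3 NAND x1 = H NAND H = L
m2 = x1 XOR m1 = H XOR L = H
m4 = NOT x3 = NOT H = L
m6 = NOT x2 = NOT H = L
m7 = m4 OR m6 = L OR L = L

m1 = L; m2 = H; m6 = L; m7 = L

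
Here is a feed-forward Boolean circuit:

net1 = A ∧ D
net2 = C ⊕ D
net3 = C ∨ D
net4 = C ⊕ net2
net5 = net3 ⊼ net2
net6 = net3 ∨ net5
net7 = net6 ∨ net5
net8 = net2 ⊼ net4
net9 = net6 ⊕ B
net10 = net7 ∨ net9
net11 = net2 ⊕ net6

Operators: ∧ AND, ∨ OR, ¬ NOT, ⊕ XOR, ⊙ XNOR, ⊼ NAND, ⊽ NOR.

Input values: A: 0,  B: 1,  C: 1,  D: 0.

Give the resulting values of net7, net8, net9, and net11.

net7 = 1, net8 = 1, net9 = 0, net11 = 0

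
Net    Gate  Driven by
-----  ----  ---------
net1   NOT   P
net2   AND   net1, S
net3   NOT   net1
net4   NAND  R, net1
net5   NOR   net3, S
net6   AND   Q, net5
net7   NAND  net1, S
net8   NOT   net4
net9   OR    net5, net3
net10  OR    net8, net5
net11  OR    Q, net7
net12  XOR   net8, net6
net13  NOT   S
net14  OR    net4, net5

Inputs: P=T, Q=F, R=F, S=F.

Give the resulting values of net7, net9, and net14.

net1 = NOT P = NOT T = F
net3 = NOT net1 = NOT F = T
net4 = R NAND net1 = F NAND F = T
net5 = net3 NOR S = T NOR F = F
net7 = net1 NAND S = F NAND F = T
net9 = net5 OR net3 = F OR T = T
net14 = net4 OR net5 = T OR F = T

net7 = T  net9 = T  net14 = T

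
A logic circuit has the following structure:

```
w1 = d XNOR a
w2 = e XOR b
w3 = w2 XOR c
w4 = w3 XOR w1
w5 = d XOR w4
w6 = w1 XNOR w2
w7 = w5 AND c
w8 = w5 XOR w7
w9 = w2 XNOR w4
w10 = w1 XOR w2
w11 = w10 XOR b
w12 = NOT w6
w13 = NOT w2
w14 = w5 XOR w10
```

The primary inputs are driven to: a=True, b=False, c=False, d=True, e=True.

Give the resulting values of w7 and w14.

w7 = False  w14 = True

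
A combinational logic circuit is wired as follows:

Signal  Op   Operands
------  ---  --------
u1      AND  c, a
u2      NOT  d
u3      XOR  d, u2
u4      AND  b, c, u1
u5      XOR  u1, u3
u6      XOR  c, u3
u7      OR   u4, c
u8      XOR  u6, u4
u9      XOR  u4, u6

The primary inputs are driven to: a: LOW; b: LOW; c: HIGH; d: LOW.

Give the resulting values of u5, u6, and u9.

u5 = HIGH, u6 = LOW, u9 = LOW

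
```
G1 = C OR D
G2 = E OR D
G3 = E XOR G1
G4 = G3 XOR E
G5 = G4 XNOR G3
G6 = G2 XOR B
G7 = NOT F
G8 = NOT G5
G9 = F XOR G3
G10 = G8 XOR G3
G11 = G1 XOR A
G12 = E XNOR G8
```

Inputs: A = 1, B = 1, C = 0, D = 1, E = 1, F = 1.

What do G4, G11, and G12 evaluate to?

G4 = 1, G11 = 0, G12 = 1

G1 = C OR D = 0 OR 1 = 1
G3 = E XOR G1 = 1 XOR 1 = 0
G4 = G3 XOR E = 0 XOR 1 = 1
G5 = G4 XNOR G3 = 1 XNOR 0 = 0
G8 = NOT G5 = NOT 0 = 1
G11 = G1 XOR A = 1 XOR 1 = 0
G12 = E XNOR G8 = 1 XNOR 1 = 1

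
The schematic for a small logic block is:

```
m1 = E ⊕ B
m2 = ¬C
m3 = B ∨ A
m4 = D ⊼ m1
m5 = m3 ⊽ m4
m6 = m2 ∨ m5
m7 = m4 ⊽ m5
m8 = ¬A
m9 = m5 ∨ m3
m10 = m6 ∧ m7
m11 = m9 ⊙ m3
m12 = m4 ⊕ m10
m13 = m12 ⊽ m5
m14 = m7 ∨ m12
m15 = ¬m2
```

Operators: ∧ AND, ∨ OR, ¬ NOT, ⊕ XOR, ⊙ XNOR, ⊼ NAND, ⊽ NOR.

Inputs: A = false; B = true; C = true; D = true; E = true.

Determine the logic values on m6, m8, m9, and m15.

m6 = false; m8 = true; m9 = true; m15 = true

m1 = E XOR B = true XOR true = false
m2 = NOT C = NOT true = false
m3 = B OR A = true OR false = true
m4 = D NAND m1 = true NAND false = true
m5 = m3 NOR m4 = true NOR true = false
m6 = m2 OR m5 = false OR false = false
m8 = NOT A = NOT false = true
m9 = m5 OR m3 = false OR true = true
m15 = NOT m2 = NOT false = true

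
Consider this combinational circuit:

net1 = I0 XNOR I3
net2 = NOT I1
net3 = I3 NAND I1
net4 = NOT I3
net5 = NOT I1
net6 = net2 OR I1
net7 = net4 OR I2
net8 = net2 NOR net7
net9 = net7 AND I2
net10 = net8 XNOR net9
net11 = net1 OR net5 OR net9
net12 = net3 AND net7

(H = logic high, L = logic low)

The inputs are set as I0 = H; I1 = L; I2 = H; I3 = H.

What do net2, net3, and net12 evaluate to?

net2 = H, net3 = H, net12 = H

net2 = NOT I1 = NOT L = H
net3 = I3 NAND I1 = H NAND L = H
net4 = NOT I3 = NOT H = L
net7 = net4 OR I2 = L OR H = H
net12 = net3 AND net7 = H AND H = H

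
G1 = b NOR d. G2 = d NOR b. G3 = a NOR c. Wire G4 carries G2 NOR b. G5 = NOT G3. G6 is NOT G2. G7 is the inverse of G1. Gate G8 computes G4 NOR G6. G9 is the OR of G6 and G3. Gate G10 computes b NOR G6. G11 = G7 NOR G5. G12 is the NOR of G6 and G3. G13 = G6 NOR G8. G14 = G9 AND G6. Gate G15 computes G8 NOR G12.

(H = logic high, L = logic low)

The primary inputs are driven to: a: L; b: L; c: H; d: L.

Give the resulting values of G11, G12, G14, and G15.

G1 = b NOR d = L NOR L = H
G2 = d NOR b = L NOR L = H
G3 = a NOR c = L NOR H = L
G4 = G2 NOR b = H NOR L = L
G5 = NOT G3 = NOT L = H
G6 = NOT G2 = NOT H = L
G7 = NOT G1 = NOT H = L
G8 = G4 NOR G6 = L NOR L = H
G9 = G6 OR G3 = L OR L = L
G11 = G7 NOR G5 = L NOR H = L
G12 = G6 NOR G3 = L NOR L = H
G14 = G9 AND G6 = L AND L = L
G15 = G8 NOR G12 = H NOR H = L

G11 = L  G12 = H  G14 = L  G15 = L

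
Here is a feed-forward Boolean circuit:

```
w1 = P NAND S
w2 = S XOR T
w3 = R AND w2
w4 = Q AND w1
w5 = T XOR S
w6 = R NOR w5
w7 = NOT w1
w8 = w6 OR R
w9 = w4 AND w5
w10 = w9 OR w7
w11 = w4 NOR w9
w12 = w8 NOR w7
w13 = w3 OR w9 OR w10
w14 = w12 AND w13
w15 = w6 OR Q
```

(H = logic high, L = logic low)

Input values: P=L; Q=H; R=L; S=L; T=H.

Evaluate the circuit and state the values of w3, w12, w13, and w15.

w3 = L, w12 = H, w13 = H, w15 = H

w1 = P NAND S = L NAND L = H
w2 = S XOR T = L XOR H = H
w3 = R AND w2 = L AND H = L
w4 = Q AND w1 = H AND H = H
w5 = T XOR S = H XOR L = H
w6 = R NOR w5 = L NOR H = L
w7 = NOT w1 = NOT H = L
w8 = w6 OR R = L OR L = L
w9 = w4 AND w5 = H AND H = H
w10 = w9 OR w7 = H OR L = H
w12 = w8 NOR w7 = L NOR L = H
w13 = w3 OR w9 OR w10 = L OR H OR H = H
w15 = w6 OR Q = L OR H = H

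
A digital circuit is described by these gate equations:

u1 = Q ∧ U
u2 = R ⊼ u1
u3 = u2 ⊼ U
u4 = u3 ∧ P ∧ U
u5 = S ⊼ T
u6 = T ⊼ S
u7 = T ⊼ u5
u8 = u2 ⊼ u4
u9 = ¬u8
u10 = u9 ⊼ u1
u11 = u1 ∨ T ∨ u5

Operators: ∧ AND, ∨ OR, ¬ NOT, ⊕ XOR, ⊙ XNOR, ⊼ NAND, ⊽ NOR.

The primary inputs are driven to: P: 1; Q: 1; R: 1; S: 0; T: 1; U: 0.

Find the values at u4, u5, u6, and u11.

u4 = 0  u5 = 1  u6 = 1  u11 = 1

u1 = Q AND U = 1 AND 0 = 0
u2 = R NAND u1 = 1 NAND 0 = 1
u3 = u2 NAND U = 1 NAND 0 = 1
u4 = u3 AND P AND U = 1 AND 1 AND 0 = 0
u5 = S NAND T = 0 NAND 1 = 1
u6 = T NAND S = 1 NAND 0 = 1
u11 = u1 OR T OR u5 = 0 OR 1 OR 1 = 1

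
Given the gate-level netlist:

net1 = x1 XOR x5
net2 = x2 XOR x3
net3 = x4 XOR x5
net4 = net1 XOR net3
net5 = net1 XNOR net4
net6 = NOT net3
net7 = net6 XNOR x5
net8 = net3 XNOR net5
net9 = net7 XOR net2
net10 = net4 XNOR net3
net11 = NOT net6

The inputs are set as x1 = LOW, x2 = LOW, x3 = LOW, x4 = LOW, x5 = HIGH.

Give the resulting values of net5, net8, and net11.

net5 = LOW  net8 = LOW  net11 = HIGH

net1 = x1 XOR x5 = LOW XOR HIGH = HIGH
net3 = x4 XOR x5 = LOW XOR HIGH = HIGH
net4 = net1 XOR net3 = HIGH XOR HIGH = LOW
net5 = net1 XNOR net4 = HIGH XNOR LOW = LOW
net6 = NOT net3 = NOT HIGH = LOW
net8 = net3 XNOR net5 = HIGH XNOR LOW = LOW
net11 = NOT net6 = NOT LOW = HIGH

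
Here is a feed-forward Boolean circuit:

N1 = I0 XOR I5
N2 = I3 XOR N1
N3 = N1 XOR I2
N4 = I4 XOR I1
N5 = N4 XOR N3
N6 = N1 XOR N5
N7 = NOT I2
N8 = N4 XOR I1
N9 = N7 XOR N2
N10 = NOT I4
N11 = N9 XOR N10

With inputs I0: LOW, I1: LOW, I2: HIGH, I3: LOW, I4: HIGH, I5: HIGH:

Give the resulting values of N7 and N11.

N7 = LOW, N11 = HIGH

N1 = I0 XOR I5 = LOW XOR HIGH = HIGH
N2 = I3 XOR N1 = LOW XOR HIGH = HIGH
N7 = NOT I2 = NOT HIGH = LOW
N9 = N7 XOR N2 = LOW XOR HIGH = HIGH
N10 = NOT I4 = NOT HIGH = LOW
N11 = N9 XOR N10 = HIGH XOR LOW = HIGH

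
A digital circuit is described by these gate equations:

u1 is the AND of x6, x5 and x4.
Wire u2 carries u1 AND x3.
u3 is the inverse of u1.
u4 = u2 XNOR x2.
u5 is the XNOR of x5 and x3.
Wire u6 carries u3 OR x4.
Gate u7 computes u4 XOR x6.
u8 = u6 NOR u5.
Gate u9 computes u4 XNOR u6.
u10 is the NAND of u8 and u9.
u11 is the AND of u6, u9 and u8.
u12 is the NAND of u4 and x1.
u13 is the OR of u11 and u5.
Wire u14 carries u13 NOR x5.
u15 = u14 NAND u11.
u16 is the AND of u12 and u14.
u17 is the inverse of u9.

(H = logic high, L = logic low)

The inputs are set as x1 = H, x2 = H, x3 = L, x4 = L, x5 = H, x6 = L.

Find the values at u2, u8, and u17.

u2 = L; u8 = L; u17 = H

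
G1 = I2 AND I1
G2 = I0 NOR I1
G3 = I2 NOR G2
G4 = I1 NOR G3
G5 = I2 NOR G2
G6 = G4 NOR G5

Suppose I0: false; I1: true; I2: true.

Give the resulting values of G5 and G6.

G2 = I0 NOR I1 = false NOR true = false
G3 = I2 NOR G2 = true NOR false = false
G4 = I1 NOR G3 = true NOR false = false
G5 = I2 NOR G2 = true NOR false = false
G6 = G4 NOR G5 = false NOR false = true

G5 = false, G6 = true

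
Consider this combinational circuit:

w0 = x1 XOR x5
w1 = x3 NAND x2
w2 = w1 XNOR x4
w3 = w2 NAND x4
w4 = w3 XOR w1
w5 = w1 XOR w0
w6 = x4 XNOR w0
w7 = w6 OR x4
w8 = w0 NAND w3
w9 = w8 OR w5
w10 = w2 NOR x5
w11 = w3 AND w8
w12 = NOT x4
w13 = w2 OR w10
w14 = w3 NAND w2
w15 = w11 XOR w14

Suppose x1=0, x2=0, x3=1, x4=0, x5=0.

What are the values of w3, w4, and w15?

w0 = x1 XOR x5 = 0 XOR 0 = 0
w1 = x3 NAND x2 = 1 NAND 0 = 1
w2 = w1 XNOR x4 = 1 XNOR 0 = 0
w3 = w2 NAND x4 = 0 NAND 0 = 1
w4 = w3 XOR w1 = 1 XOR 1 = 0
w8 = w0 NAND w3 = 0 NAND 1 = 1
w11 = w3 AND w8 = 1 AND 1 = 1
w14 = w3 NAND w2 = 1 NAND 0 = 1
w15 = w11 XOR w14 = 1 XOR 1 = 0

w3 = 1, w4 = 0, w15 = 0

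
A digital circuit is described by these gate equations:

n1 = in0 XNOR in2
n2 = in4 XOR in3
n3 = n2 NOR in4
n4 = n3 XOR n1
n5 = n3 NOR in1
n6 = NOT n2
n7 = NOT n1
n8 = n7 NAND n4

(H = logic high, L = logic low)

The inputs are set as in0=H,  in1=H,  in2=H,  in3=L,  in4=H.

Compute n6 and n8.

n6 = L, n8 = H

n1 = in0 XNOR in2 = H XNOR H = H
n2 = in4 XOR in3 = H XOR L = H
n3 = n2 NOR in4 = H NOR H = L
n4 = n3 XOR n1 = L XOR H = H
n6 = NOT n2 = NOT H = L
n7 = NOT n1 = NOT H = L
n8 = n7 NAND n4 = L NAND H = H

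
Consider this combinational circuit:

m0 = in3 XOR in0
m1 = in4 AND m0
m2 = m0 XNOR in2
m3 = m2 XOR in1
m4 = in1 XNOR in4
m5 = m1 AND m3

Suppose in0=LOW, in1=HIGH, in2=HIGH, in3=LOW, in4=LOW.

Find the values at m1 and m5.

m0 = in3 XOR in0 = LOW XOR LOW = LOW
m1 = in4 AND m0 = LOW AND LOW = LOW
m2 = m0 XNOR in2 = LOW XNOR HIGH = LOW
m3 = m2 XOR in1 = LOW XOR HIGH = HIGH
m5 = m1 AND m3 = LOW AND HIGH = LOW

m1 = LOW, m5 = LOW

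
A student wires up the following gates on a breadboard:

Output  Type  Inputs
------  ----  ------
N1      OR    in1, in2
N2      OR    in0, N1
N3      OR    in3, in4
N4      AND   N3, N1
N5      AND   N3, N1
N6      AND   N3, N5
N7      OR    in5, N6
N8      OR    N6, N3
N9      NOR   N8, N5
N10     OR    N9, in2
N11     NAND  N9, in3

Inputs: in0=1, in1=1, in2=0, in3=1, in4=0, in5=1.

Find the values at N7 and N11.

N7 = 1; N11 = 1

N1 = in1 OR in2 = 1 OR 0 = 1
N3 = in3 OR in4 = 1 OR 0 = 1
N5 = N3 AND N1 = 1 AND 1 = 1
N6 = N3 AND N5 = 1 AND 1 = 1
N7 = in5 OR N6 = 1 OR 1 = 1
N8 = N6 OR N3 = 1 OR 1 = 1
N9 = N8 NOR N5 = 1 NOR 1 = 0
N11 = N9 NAND in3 = 0 NAND 1 = 1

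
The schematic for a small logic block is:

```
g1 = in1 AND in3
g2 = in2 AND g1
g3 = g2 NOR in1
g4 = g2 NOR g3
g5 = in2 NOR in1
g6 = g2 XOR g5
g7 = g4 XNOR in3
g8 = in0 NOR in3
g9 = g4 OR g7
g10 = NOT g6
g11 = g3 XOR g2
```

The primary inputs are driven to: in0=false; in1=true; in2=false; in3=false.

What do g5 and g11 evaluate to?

g1 = in1 AND in3 = true AND false = false
g2 = in2 AND g1 = false AND false = false
g3 = g2 NOR in1 = false NOR true = false
g5 = in2 NOR in1 = false NOR true = false
g11 = g3 XOR g2 = false XOR false = false

g5 = false; g11 = false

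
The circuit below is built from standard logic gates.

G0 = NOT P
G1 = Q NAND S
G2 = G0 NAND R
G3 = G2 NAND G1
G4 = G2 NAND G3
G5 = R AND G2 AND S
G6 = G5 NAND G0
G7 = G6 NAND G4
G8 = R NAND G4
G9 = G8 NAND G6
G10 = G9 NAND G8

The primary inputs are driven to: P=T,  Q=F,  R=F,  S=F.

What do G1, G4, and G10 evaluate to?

G1 = T; G4 = T; G10 = T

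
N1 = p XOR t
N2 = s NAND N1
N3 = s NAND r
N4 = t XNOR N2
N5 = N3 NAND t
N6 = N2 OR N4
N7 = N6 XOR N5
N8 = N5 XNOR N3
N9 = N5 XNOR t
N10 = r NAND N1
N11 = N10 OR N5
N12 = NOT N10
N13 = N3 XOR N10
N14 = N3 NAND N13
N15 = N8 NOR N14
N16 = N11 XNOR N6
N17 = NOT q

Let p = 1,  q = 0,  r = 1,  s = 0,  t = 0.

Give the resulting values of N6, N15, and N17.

N6 = 1, N15 = 0, N17 = 1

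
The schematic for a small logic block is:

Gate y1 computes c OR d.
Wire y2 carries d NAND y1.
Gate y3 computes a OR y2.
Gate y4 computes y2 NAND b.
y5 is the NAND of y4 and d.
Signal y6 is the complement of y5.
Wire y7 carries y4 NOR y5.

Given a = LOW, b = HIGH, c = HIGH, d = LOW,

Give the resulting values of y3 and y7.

y3 = HIGH, y7 = LOW

y1 = c OR d = HIGH OR LOW = HIGH
y2 = d NAND y1 = LOW NAND HIGH = HIGH
y3 = a OR y2 = LOW OR HIGH = HIGH
y4 = y2 NAND b = HIGH NAND HIGH = LOW
y5 = y4 NAND d = LOW NAND LOW = HIGH
y7 = y4 NOR y5 = LOW NOR HIGH = LOW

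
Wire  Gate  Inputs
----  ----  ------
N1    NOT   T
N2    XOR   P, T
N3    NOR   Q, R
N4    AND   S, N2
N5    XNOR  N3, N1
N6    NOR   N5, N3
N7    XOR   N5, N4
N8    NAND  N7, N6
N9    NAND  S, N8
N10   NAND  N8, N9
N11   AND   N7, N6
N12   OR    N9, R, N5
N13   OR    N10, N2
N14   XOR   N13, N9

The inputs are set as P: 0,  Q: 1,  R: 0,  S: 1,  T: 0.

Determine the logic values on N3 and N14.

N3 = 0  N14 = 1

N1 = NOT T = NOT 0 = 1
N2 = P XOR T = 0 XOR 0 = 0
N3 = Q NOR R = 1 NOR 0 = 0
N4 = S AND N2 = 1 AND 0 = 0
N5 = N3 XNOR N1 = 0 XNOR 1 = 0
N6 = N5 NOR N3 = 0 NOR 0 = 1
N7 = N5 XOR N4 = 0 XOR 0 = 0
N8 = N7 NAND N6 = 0 NAND 1 = 1
N9 = S NAND N8 = 1 NAND 1 = 0
N10 = N8 NAND N9 = 1 NAND 0 = 1
N13 = N10 OR N2 = 1 OR 0 = 1
N14 = N13 XOR N9 = 1 XOR 0 = 1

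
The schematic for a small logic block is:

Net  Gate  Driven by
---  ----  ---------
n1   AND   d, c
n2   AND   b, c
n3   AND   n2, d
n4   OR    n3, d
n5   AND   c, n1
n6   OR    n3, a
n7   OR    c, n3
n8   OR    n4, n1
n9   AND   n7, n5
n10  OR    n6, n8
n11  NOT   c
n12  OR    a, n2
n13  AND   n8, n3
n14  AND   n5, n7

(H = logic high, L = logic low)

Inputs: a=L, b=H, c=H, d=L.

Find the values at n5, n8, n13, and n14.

n5 = L, n8 = L, n13 = L, n14 = L

n1 = d AND c = L AND H = L
n2 = b AND c = H AND H = H
n3 = n2 AND d = H AND L = L
n4 = n3 OR d = L OR L = L
n5 = c AND n1 = H AND L = L
n7 = c OR n3 = H OR L = H
n8 = n4 OR n1 = L OR L = L
n13 = n8 AND n3 = L AND L = L
n14 = n5 AND n7 = L AND H = L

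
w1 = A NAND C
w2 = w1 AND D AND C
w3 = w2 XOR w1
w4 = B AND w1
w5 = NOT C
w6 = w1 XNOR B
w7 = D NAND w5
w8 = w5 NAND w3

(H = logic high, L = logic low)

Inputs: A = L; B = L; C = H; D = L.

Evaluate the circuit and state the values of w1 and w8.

w1 = H  w8 = H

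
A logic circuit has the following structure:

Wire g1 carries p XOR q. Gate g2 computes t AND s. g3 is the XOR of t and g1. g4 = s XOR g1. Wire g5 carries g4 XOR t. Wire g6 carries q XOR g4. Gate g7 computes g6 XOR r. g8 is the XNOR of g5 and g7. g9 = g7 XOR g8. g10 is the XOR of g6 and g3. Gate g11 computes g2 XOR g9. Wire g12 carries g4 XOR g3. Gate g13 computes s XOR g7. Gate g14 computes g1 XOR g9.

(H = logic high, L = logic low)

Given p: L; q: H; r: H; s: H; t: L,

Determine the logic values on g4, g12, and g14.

g1 = p XOR q = L XOR H = H
g3 = t XOR g1 = L XOR H = H
g4 = s XOR g1 = H XOR H = L
g5 = g4 XOR t = L XOR L = L
g6 = q XOR g4 = H XOR L = H
g7 = g6 XOR r = H XOR H = L
g8 = g5 XNOR g7 = L XNOR L = H
g9 = g7 XOR g8 = L XOR H = H
g12 = g4 XOR g3 = L XOR H = H
g14 = g1 XOR g9 = H XOR H = L

g4 = L, g12 = H, g14 = L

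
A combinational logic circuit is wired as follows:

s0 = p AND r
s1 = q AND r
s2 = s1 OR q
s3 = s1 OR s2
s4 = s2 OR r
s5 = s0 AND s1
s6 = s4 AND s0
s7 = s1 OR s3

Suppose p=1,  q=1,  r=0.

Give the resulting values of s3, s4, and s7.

s1 = q AND r = 1 AND 0 = 0
s2 = s1 OR q = 0 OR 1 = 1
s3 = s1 OR s2 = 0 OR 1 = 1
s4 = s2 OR r = 1 OR 0 = 1
s7 = s1 OR s3 = 0 OR 1 = 1

s3 = 1; s4 = 1; s7 = 1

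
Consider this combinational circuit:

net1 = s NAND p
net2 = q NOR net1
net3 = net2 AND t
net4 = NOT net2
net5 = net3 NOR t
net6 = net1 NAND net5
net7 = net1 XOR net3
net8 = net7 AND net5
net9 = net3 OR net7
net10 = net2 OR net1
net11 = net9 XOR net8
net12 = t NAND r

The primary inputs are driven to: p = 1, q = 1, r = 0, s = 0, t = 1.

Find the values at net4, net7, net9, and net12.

net4 = 1  net7 = 1  net9 = 1  net12 = 1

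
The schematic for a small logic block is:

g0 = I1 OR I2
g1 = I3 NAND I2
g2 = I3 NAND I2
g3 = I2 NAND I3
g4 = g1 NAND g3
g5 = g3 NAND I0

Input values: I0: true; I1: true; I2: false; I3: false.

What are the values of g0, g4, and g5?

g0 = I1 OR I2 = true OR false = true
g1 = I3 NAND I2 = false NAND false = true
g3 = I2 NAND I3 = false NAND false = true
g4 = g1 NAND g3 = true NAND true = false
g5 = g3 NAND I0 = true NAND true = false

g0 = true  g4 = false  g5 = false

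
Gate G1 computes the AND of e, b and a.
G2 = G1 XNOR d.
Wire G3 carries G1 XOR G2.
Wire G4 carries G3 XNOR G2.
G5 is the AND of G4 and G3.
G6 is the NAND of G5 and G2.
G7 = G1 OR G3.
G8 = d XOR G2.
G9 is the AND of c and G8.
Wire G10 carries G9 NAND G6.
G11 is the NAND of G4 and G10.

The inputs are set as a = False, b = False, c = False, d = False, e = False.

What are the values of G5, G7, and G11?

G1 = e AND b AND a = False AND False AND False = False
G2 = G1 XNOR d = False XNOR False = True
G3 = G1 XOR G2 = False XOR True = True
G4 = G3 XNOR G2 = True XNOR True = True
G5 = G4 AND G3 = True AND True = True
G6 = G5 NAND G2 = True NAND True = False
G7 = G1 OR G3 = False OR True = True
G8 = d XOR G2 = False XOR True = True
G9 = c AND G8 = False AND True = False
G10 = G9 NAND G6 = False NAND False = True
G11 = G4 NAND G10 = True NAND True = False

G5 = True; G7 = True; G11 = False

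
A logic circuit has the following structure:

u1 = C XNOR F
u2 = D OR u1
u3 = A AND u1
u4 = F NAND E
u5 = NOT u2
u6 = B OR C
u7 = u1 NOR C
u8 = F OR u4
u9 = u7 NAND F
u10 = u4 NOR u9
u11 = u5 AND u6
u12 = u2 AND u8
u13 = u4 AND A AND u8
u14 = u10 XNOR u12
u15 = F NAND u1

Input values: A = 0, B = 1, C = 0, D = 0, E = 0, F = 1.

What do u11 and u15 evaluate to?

u1 = C XNOR F = 0 XNOR 1 = 0
u2 = D OR u1 = 0 OR 0 = 0
u5 = NOT u2 = NOT 0 = 1
u6 = B OR C = 1 OR 0 = 1
u11 = u5 AND u6 = 1 AND 1 = 1
u15 = F NAND u1 = 1 NAND 0 = 1

u11 = 1, u15 = 1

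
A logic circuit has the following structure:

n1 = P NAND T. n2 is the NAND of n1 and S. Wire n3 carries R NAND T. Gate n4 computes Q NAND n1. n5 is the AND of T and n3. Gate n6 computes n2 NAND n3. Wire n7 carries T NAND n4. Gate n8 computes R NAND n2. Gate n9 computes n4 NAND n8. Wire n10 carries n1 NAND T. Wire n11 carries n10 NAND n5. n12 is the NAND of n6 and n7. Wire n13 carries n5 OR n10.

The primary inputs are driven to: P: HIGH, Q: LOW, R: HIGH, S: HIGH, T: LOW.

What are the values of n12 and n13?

n12 = LOW, n13 = HIGH

n1 = P NAND T = HIGH NAND LOW = HIGH
n2 = n1 NAND S = HIGH NAND HIGH = LOW
n3 = R NAND T = HIGH NAND LOW = HIGH
n4 = Q NAND n1 = LOW NAND HIGH = HIGH
n5 = T AND n3 = LOW AND HIGH = LOW
n6 = n2 NAND n3 = LOW NAND HIGH = HIGH
n7 = T NAND n4 = LOW NAND HIGH = HIGH
n10 = n1 NAND T = HIGH NAND LOW = HIGH
n12 = n6 NAND n7 = HIGH NAND HIGH = LOW
n13 = n5 OR n10 = LOW OR HIGH = HIGH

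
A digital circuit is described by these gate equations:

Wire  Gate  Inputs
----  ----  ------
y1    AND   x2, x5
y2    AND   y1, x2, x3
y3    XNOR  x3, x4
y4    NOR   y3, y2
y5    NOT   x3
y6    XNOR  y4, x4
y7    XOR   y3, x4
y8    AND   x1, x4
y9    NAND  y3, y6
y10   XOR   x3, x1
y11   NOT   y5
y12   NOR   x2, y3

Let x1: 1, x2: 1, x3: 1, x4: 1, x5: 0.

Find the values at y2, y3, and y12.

y2 = 0; y3 = 1; y12 = 0

y1 = x2 AND x5 = 1 AND 0 = 0
y2 = y1 AND x2 AND x3 = 0 AND 1 AND 1 = 0
y3 = x3 XNOR x4 = 1 XNOR 1 = 1
y12 = x2 NOR y3 = 1 NOR 1 = 0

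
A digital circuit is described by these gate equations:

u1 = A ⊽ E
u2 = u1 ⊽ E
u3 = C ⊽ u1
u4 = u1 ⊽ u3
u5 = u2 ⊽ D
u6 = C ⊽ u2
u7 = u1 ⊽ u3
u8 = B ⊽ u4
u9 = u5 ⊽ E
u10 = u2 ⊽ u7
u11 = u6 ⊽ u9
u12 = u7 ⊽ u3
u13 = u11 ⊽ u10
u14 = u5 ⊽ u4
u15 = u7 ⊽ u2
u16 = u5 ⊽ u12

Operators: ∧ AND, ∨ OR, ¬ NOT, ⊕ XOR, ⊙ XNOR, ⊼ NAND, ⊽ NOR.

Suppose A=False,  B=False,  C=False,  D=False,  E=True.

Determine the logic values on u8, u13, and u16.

u1 = A NOR E = False NOR True = False
u2 = u1 NOR E = False NOR True = False
u3 = C NOR u1 = False NOR False = True
u4 = u1 NOR u3 = False NOR True = False
u5 = u2 NOR D = False NOR False = True
u6 = C NOR u2 = False NOR False = True
u7 = u1 NOR u3 = False NOR True = False
u8 = B NOR u4 = False NOR False = True
u9 = u5 NOR E = True NOR True = False
u10 = u2 NOR u7 = False NOR False = True
u11 = u6 NOR u9 = True NOR False = False
u12 = u7 NOR u3 = False NOR True = False
u13 = u11 NOR u10 = False NOR True = False
u16 = u5 NOR u12 = True NOR False = False

u8 = True, u13 = False, u16 = False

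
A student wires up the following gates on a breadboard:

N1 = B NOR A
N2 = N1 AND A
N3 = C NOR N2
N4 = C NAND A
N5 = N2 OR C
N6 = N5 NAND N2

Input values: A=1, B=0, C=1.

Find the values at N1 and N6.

N1 = B NOR A = 0 NOR 1 = 0
N2 = N1 AND A = 0 AND 1 = 0
N5 = N2 OR C = 0 OR 1 = 1
N6 = N5 NAND N2 = 1 NAND 0 = 1

N1 = 0, N6 = 1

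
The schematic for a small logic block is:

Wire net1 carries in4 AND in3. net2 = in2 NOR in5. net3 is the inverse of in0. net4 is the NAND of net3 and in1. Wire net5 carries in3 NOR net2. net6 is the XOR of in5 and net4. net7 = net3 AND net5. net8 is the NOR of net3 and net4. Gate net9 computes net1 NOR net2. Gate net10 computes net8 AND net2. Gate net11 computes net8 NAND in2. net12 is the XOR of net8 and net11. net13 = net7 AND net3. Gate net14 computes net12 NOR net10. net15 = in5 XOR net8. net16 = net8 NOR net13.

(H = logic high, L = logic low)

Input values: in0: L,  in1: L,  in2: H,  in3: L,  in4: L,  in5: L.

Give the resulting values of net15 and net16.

net15 = L, net16 = L

net2 = in2 NOR in5 = H NOR L = L
net3 = NOT in0 = NOT L = H
net4 = net3 NAND in1 = H NAND L = H
net5 = in3 NOR net2 = L NOR L = H
net7 = net3 AND net5 = H AND H = H
net8 = net3 NOR net4 = H NOR H = L
net13 = net7 AND net3 = H AND H = H
net15 = in5 XOR net8 = L XOR L = L
net16 = net8 NOR net13 = L NOR H = L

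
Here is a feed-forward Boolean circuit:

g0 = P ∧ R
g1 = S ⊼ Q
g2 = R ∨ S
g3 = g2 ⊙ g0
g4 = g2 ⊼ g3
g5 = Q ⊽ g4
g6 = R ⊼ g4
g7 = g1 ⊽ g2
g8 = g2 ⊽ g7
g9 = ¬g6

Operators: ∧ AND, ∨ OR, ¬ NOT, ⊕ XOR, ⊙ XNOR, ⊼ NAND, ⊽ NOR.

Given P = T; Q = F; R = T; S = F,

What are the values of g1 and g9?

g0 = P AND R = T AND T = T
g1 = S NAND Q = F NAND F = T
g2 = R OR S = T OR F = T
g3 = g2 XNOR g0 = T XNOR T = T
g4 = g2 NAND g3 = T NAND T = F
g6 = R NAND g4 = T NAND F = T
g9 = NOT g6 = NOT T = F

g1 = T; g9 = F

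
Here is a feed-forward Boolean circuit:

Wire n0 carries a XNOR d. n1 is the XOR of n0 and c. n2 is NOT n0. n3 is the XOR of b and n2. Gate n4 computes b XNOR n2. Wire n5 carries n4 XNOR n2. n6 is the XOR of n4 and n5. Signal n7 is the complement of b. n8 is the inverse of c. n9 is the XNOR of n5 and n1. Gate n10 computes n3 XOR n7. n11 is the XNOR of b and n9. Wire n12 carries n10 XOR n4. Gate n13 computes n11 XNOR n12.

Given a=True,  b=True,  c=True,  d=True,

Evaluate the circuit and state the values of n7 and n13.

n7 = False, n13 = False

n0 = a XNOR d = True XNOR True = True
n1 = n0 XOR c = True XOR True = False
n2 = NOT n0 = NOT True = False
n3 = b XOR n2 = True XOR False = True
n4 = b XNOR n2 = True XNOR False = False
n5 = n4 XNOR n2 = False XNOR False = True
n7 = NOT b = NOT True = False
n9 = n5 XNOR n1 = True XNOR False = False
n10 = n3 XOR n7 = True XOR False = True
n11 = b XNOR n9 = True XNOR False = False
n12 = n10 XOR n4 = True XOR False = True
n13 = n11 XNOR n12 = False XNOR True = False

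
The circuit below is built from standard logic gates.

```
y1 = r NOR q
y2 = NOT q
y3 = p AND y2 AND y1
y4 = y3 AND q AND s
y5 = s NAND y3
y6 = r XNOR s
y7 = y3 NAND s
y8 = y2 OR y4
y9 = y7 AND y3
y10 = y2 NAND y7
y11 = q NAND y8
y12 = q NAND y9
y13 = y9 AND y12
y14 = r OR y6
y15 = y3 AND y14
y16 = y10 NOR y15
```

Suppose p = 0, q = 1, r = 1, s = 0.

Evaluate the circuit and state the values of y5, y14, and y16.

y5 = 1, y14 = 1, y16 = 0

y1 = r NOR q = 1 NOR 1 = 0
y2 = NOT q = NOT 1 = 0
y3 = p AND y2 AND y1 = 0 AND 0 AND 0 = 0
y5 = s NAND y3 = 0 NAND 0 = 1
y6 = r XNOR s = 1 XNOR 0 = 0
y7 = y3 NAND s = 0 NAND 0 = 1
y10 = y2 NAND y7 = 0 NAND 1 = 1
y14 = r OR y6 = 1 OR 0 = 1
y15 = y3 AND y14 = 0 AND 1 = 0
y16 = y10 NOR y15 = 1 NOR 0 = 0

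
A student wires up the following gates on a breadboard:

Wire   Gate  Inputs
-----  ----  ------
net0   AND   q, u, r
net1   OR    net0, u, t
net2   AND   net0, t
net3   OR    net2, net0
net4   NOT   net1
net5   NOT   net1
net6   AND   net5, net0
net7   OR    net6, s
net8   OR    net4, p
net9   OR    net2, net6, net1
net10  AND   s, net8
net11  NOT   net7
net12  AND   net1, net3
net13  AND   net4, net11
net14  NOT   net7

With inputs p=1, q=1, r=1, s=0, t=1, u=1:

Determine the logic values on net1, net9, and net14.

net1 = 1, net9 = 1, net14 = 1

net0 = q AND u AND r = 1 AND 1 AND 1 = 1
net1 = net0 OR u OR t = 1 OR 1 OR 1 = 1
net2 = net0 AND t = 1 AND 1 = 1
net5 = NOT net1 = NOT 1 = 0
net6 = net5 AND net0 = 0 AND 1 = 0
net7 = net6 OR s = 0 OR 0 = 0
net9 = net2 OR net6 OR net1 = 1 OR 0 OR 1 = 1
net14 = NOT net7 = NOT 0 = 1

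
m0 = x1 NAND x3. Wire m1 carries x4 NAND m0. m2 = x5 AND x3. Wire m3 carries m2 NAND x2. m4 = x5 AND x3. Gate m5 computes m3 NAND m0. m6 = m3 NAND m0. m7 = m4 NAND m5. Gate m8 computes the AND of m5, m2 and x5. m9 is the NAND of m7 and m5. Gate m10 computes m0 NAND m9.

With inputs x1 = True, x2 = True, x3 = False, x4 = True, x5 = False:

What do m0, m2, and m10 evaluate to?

m0 = True, m2 = False, m10 = False

m0 = x1 NAND x3 = True NAND False = True
m2 = x5 AND x3 = False AND False = False
m3 = m2 NAND x2 = False NAND True = True
m4 = x5 AND x3 = False AND False = False
m5 = m3 NAND m0 = True NAND True = False
m7 = m4 NAND m5 = False NAND False = True
m9 = m7 NAND m5 = True NAND False = True
m10 = m0 NAND m9 = True NAND True = False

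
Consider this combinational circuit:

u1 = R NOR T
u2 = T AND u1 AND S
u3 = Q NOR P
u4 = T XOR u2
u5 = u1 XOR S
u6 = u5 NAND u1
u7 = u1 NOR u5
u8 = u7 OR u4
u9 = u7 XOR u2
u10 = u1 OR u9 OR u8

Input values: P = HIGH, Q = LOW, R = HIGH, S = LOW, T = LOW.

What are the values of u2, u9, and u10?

u2 = LOW, u9 = HIGH, u10 = HIGH

u1 = R NOR T = HIGH NOR LOW = LOW
u2 = T AND u1 AND S = LOW AND LOW AND LOW = LOW
u4 = T XOR u2 = LOW XOR LOW = LOW
u5 = u1 XOR S = LOW XOR LOW = LOW
u7 = u1 NOR u5 = LOW NOR LOW = HIGH
u8 = u7 OR u4 = HIGH OR LOW = HIGH
u9 = u7 XOR u2 = HIGH XOR LOW = HIGH
u10 = u1 OR u9 OR u8 = LOW OR HIGH OR HIGH = HIGH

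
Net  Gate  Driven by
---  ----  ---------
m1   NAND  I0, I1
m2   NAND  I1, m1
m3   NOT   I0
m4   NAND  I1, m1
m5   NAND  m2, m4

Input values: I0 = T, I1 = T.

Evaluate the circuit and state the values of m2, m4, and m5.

m2 = T, m4 = T, m5 = F

m1 = I0 NAND I1 = T NAND T = F
m2 = I1 NAND m1 = T NAND F = T
m4 = I1 NAND m1 = T NAND F = T
m5 = m2 NAND m4 = T NAND T = F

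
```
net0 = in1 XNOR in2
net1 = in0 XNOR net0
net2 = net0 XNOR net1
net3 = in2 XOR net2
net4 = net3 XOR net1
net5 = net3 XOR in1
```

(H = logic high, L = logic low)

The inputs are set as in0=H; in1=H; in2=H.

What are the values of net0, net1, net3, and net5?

net0 = in1 XNOR in2 = H XNOR H = H
net1 = in0 XNOR net0 = H XNOR H = H
net2 = net0 XNOR net1 = H XNOR H = H
net3 = in2 XOR net2 = H XOR H = L
net5 = net3 XOR in1 = L XOR H = H

net0 = H  net1 = H  net3 = L  net5 = H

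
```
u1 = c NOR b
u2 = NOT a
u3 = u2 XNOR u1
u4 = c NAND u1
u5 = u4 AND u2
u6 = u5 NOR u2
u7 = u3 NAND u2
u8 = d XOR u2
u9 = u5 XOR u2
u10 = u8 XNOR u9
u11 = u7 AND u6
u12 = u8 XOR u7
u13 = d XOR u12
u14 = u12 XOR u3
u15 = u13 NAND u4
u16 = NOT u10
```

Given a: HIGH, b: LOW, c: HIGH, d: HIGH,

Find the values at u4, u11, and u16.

u1 = c NOR b = HIGH NOR LOW = LOW
u2 = NOT a = NOT HIGH = LOW
u3 = u2 XNOR u1 = LOW XNOR LOW = HIGH
u4 = c NAND u1 = HIGH NAND LOW = HIGH
u5 = u4 AND u2 = HIGH AND LOW = LOW
u6 = u5 NOR u2 = LOW NOR LOW = HIGH
u7 = u3 NAND u2 = HIGH NAND LOW = HIGH
u8 = d XOR u2 = HIGH XOR LOW = HIGH
u9 = u5 XOR u2 = LOW XOR LOW = LOW
u10 = u8 XNOR u9 = HIGH XNOR LOW = LOW
u11 = u7 AND u6 = HIGH AND HIGH = HIGH
u16 = NOT u10 = NOT LOW = HIGH

u4 = HIGH; u11 = HIGH; u16 = HIGH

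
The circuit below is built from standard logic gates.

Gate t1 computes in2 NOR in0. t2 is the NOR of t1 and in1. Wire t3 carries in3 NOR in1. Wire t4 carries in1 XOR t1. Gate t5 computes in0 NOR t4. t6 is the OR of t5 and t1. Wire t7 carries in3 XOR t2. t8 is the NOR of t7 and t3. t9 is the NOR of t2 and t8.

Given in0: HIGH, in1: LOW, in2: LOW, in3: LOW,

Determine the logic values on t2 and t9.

t2 = HIGH, t9 = LOW

t1 = in2 NOR in0 = LOW NOR HIGH = LOW
t2 = t1 NOR in1 = LOW NOR LOW = HIGH
t3 = in3 NOR in1 = LOW NOR LOW = HIGH
t7 = in3 XOR t2 = LOW XOR HIGH = HIGH
t8 = t7 NOR t3 = HIGH NOR HIGH = LOW
t9 = t2 NOR t8 = HIGH NOR LOW = LOW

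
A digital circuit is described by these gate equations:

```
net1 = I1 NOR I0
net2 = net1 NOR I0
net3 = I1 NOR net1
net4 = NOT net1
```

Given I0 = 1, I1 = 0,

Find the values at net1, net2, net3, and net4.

net1 = 0; net2 = 0; net3 = 1; net4 = 1

net1 = I1 NOR I0 = 0 NOR 1 = 0
net2 = net1 NOR I0 = 0 NOR 1 = 0
net3 = I1 NOR net1 = 0 NOR 0 = 1
net4 = NOT net1 = NOT 0 = 1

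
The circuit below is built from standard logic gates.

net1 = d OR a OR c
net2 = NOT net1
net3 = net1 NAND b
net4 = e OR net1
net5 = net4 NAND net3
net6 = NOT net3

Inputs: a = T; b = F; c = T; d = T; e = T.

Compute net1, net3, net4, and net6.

net1 = T, net3 = T, net4 = T, net6 = F

net1 = d OR a OR c = T OR T OR T = T
net3 = net1 NAND b = T NAND F = T
net4 = e OR net1 = T OR T = T
net6 = NOT net3 = NOT T = F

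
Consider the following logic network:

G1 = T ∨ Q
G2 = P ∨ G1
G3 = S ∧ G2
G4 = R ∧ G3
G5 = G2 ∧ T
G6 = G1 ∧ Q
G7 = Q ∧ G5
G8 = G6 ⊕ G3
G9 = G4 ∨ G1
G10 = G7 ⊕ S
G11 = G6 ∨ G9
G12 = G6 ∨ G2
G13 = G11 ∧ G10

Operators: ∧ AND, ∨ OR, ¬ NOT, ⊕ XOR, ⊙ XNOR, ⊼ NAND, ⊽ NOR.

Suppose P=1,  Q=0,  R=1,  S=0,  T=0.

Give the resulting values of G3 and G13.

G1 = T OR Q = 0 OR 0 = 0
G2 = P OR G1 = 1 OR 0 = 1
G3 = S AND G2 = 0 AND 1 = 0
G4 = R AND G3 = 1 AND 0 = 0
G5 = G2 AND T = 1 AND 0 = 0
G6 = G1 AND Q = 0 AND 0 = 0
G7 = Q AND G5 = 0 AND 0 = 0
G9 = G4 OR G1 = 0 OR 0 = 0
G10 = G7 XOR S = 0 XOR 0 = 0
G11 = G6 OR G9 = 0 OR 0 = 0
G13 = G11 AND G10 = 0 AND 0 = 0

G3 = 0; G13 = 0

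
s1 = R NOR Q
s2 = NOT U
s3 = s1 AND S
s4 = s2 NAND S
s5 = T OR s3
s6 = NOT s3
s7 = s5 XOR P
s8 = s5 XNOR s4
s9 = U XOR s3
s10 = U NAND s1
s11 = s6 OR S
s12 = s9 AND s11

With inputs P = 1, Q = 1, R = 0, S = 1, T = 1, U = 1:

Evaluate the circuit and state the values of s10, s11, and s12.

s10 = 1, s11 = 1, s12 = 1

s1 = R NOR Q = 0 NOR 1 = 0
s3 = s1 AND S = 0 AND 1 = 0
s6 = NOT s3 = NOT 0 = 1
s9 = U XOR s3 = 1 XOR 0 = 1
s10 = U NAND s1 = 1 NAND 0 = 1
s11 = s6 OR S = 1 OR 1 = 1
s12 = s9 AND s11 = 1 AND 1 = 1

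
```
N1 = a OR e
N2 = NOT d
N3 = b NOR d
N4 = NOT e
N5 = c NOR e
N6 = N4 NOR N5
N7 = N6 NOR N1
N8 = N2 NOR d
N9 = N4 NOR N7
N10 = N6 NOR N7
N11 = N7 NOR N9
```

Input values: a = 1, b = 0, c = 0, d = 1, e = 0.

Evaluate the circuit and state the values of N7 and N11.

N1 = a OR e = 1 OR 0 = 1
N4 = NOT e = NOT 0 = 1
N5 = c NOR e = 0 NOR 0 = 1
N6 = N4 NOR N5 = 1 NOR 1 = 0
N7 = N6 NOR N1 = 0 NOR 1 = 0
N9 = N4 NOR N7 = 1 NOR 0 = 0
N11 = N7 NOR N9 = 0 NOR 0 = 1

N7 = 0  N11 = 1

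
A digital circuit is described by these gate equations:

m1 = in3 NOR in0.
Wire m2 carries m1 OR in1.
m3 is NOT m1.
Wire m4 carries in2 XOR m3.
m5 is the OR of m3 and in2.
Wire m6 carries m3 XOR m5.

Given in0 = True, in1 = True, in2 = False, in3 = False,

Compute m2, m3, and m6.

m2 = True  m3 = True  m6 = False

m1 = in3 NOR in0 = False NOR True = False
m2 = m1 OR in1 = False OR True = True
m3 = NOT m1 = NOT False = True
m5 = m3 OR in2 = True OR False = True
m6 = m3 XOR m5 = True XOR True = False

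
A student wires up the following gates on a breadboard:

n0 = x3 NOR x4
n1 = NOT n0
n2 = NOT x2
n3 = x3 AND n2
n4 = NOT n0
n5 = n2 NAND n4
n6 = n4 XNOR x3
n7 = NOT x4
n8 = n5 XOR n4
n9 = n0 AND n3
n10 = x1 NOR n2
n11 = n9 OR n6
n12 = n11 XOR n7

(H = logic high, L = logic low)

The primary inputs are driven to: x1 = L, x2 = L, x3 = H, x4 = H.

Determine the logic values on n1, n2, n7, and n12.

n1 = H; n2 = H; n7 = L; n12 = H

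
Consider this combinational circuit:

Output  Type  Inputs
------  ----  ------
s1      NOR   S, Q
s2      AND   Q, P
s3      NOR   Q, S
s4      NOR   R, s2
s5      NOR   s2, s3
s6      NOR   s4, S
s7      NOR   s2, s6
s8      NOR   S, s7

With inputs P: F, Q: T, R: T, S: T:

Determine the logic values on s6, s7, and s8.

s2 = Q AND P = T AND F = F
s4 = R NOR s2 = T NOR F = F
s6 = s4 NOR S = F NOR T = F
s7 = s2 NOR s6 = F NOR F = T
s8 = S NOR s7 = T NOR T = F

s6 = F, s7 = T, s8 = F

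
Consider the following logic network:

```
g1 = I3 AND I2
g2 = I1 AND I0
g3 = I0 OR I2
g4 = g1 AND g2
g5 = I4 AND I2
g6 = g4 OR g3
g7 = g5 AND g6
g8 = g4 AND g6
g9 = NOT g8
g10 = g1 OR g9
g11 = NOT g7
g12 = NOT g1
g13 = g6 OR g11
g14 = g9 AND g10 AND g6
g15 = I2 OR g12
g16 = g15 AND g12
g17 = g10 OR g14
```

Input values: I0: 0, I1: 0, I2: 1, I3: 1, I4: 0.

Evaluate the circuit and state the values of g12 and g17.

g12 = 0, g17 = 1

g1 = I3 AND I2 = 1 AND 1 = 1
g2 = I1 AND I0 = 0 AND 0 = 0
g3 = I0 OR I2 = 0 OR 1 = 1
g4 = g1 AND g2 = 1 AND 0 = 0
g6 = g4 OR g3 = 0 OR 1 = 1
g8 = g4 AND g6 = 0 AND 1 = 0
g9 = NOT g8 = NOT 0 = 1
g10 = g1 OR g9 = 1 OR 1 = 1
g12 = NOT g1 = NOT 1 = 0
g14 = g9 AND g10 AND g6 = 1 AND 1 AND 1 = 1
g17 = g10 OR g14 = 1 OR 1 = 1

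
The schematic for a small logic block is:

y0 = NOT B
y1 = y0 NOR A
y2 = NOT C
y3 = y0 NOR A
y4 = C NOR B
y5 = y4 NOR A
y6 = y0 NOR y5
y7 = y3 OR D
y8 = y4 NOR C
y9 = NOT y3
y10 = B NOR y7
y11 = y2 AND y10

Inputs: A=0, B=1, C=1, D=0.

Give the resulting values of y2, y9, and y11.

y2 = 0, y9 = 0, y11 = 0

y0 = NOT B = NOT 1 = 0
y2 = NOT C = NOT 1 = 0
y3 = y0 NOR A = 0 NOR 0 = 1
y7 = y3 OR D = 1 OR 0 = 1
y9 = NOT y3 = NOT 1 = 0
y10 = B NOR y7 = 1 NOR 1 = 0
y11 = y2 AND y10 = 0 AND 0 = 0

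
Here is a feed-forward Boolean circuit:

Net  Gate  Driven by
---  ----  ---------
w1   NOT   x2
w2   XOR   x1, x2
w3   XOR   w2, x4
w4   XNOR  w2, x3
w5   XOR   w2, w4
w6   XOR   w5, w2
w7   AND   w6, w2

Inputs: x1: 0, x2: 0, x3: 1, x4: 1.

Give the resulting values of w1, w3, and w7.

w1 = NOT x2 = NOT 0 = 1
w2 = x1 XOR x2 = 0 XOR 0 = 0
w3 = w2 XOR x4 = 0 XOR 1 = 1
w4 = w2 XNOR x3 = 0 XNOR 1 = 0
w5 = w2 XOR w4 = 0 XOR 0 = 0
w6 = w5 XOR w2 = 0 XOR 0 = 0
w7 = w6 AND w2 = 0 AND 0 = 0

w1 = 1, w3 = 1, w7 = 0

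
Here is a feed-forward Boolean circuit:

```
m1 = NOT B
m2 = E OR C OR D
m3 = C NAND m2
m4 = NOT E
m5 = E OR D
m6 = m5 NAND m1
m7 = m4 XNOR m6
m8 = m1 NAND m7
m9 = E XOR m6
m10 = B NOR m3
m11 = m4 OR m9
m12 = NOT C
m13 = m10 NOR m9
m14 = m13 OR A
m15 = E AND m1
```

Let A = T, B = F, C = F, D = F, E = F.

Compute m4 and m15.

m4 = T  m15 = F

m1 = NOT B = NOT F = T
m4 = NOT E = NOT F = T
m15 = E AND m1 = F AND T = F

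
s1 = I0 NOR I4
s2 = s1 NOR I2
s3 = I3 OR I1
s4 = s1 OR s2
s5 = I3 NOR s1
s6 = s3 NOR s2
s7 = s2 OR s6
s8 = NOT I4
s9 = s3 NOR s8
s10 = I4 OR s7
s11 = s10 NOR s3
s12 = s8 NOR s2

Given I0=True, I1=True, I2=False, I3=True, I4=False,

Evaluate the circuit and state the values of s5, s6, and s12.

s1 = I0 NOR I4 = True NOR False = False
s2 = s1 NOR I2 = False NOR False = True
s3 = I3 OR I1 = True OR True = True
s5 = I3 NOR s1 = True NOR False = False
s6 = s3 NOR s2 = True NOR True = False
s8 = NOT I4 = NOT False = True
s12 = s8 NOR s2 = True NOR True = False

s5 = False, s6 = False, s12 = False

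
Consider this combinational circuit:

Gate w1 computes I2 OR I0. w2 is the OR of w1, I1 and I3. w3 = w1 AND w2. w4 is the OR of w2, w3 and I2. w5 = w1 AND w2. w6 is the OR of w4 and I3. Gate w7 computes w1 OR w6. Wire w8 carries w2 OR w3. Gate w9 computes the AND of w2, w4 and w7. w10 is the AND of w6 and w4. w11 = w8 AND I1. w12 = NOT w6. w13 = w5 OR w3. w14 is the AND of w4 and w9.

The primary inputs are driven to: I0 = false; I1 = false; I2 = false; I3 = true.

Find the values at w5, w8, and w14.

w1 = I2 OR I0 = false OR false = false
w2 = w1 OR I1 OR I3 = false OR false OR true = true
w3 = w1 AND w2 = false AND true = false
w4 = w2 OR w3 OR I2 = true OR false OR false = true
w5 = w1 AND w2 = false AND true = false
w6 = w4 OR I3 = true OR true = true
w7 = w1 OR w6 = false OR true = true
w8 = w2 OR w3 = true OR false = true
w9 = w2 AND w4 AND w7 = true AND true AND true = true
w14 = w4 AND w9 = true AND true = true

w5 = false  w8 = true  w14 = true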